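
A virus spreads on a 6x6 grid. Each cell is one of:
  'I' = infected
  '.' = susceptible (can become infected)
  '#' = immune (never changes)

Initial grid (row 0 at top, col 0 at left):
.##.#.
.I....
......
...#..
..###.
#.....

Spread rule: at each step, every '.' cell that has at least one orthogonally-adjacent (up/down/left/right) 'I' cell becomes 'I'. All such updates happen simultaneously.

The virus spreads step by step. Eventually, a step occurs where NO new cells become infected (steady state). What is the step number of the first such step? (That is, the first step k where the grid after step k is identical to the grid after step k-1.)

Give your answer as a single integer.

Answer: 9

Derivation:
Step 0 (initial): 1 infected
Step 1: +3 new -> 4 infected
Step 2: +5 new -> 9 infected
Step 3: +6 new -> 15 infected
Step 4: +4 new -> 19 infected
Step 5: +4 new -> 23 infected
Step 6: +2 new -> 25 infected
Step 7: +2 new -> 27 infected
Step 8: +1 new -> 28 infected
Step 9: +0 new -> 28 infected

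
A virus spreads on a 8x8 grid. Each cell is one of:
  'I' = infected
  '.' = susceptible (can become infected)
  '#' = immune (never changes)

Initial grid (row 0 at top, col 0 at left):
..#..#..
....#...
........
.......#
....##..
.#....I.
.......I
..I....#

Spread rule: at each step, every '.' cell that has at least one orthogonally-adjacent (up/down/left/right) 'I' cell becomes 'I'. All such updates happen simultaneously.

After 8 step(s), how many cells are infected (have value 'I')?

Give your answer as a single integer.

Answer: 54

Derivation:
Step 0 (initial): 3 infected
Step 1: +7 new -> 10 infected
Step 2: +10 new -> 20 infected
Step 3: +7 new -> 27 infected
Step 4: +8 new -> 35 infected
Step 5: +8 new -> 43 infected
Step 6: +5 new -> 48 infected
Step 7: +3 new -> 51 infected
Step 8: +3 new -> 54 infected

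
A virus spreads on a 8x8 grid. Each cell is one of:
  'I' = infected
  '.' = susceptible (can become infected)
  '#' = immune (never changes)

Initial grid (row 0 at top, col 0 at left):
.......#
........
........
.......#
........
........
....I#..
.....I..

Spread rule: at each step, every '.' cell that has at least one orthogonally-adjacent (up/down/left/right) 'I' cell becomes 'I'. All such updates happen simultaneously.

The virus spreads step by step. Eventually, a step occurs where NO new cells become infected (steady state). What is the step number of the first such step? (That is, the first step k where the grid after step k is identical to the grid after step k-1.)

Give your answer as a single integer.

Answer: 11

Derivation:
Step 0 (initial): 2 infected
Step 1: +4 new -> 6 infected
Step 2: +7 new -> 13 infected
Step 3: +8 new -> 21 infected
Step 4: +9 new -> 30 infected
Step 5: +9 new -> 39 infected
Step 6: +7 new -> 46 infected
Step 7: +7 new -> 53 infected
Step 8: +5 new -> 58 infected
Step 9: +2 new -> 60 infected
Step 10: +1 new -> 61 infected
Step 11: +0 new -> 61 infected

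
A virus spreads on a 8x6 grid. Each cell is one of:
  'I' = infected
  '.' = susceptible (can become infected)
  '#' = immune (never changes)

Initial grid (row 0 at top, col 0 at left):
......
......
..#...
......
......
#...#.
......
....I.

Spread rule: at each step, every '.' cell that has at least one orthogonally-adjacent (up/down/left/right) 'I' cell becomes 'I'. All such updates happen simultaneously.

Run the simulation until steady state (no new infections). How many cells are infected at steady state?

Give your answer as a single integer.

Step 0 (initial): 1 infected
Step 1: +3 new -> 4 infected
Step 2: +3 new -> 7 infected
Step 3: +4 new -> 11 infected
Step 4: +5 new -> 16 infected
Step 5: +6 new -> 22 infected
Step 6: +5 new -> 27 infected
Step 7: +5 new -> 32 infected
Step 8: +6 new -> 38 infected
Step 9: +4 new -> 42 infected
Step 10: +2 new -> 44 infected
Step 11: +1 new -> 45 infected
Step 12: +0 new -> 45 infected

Answer: 45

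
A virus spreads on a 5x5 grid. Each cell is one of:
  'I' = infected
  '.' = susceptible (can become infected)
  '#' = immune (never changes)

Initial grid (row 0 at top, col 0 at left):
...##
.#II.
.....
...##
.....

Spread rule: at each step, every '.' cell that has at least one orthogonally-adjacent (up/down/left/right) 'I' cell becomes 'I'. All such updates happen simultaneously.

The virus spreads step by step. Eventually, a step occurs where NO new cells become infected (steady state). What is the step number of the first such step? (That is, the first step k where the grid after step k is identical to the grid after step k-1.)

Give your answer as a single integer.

Answer: 6

Derivation:
Step 0 (initial): 2 infected
Step 1: +4 new -> 6 infected
Step 2: +4 new -> 10 infected
Step 3: +4 new -> 14 infected
Step 4: +4 new -> 18 infected
Step 5: +2 new -> 20 infected
Step 6: +0 new -> 20 infected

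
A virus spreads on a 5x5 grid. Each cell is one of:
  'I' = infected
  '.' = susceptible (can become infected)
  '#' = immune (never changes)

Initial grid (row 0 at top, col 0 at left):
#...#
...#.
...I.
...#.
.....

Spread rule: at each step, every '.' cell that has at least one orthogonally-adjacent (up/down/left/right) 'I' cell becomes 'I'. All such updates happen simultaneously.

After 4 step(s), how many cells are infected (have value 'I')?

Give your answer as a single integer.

Answer: 20

Derivation:
Step 0 (initial): 1 infected
Step 1: +2 new -> 3 infected
Step 2: +5 new -> 8 infected
Step 3: +6 new -> 14 infected
Step 4: +6 new -> 20 infected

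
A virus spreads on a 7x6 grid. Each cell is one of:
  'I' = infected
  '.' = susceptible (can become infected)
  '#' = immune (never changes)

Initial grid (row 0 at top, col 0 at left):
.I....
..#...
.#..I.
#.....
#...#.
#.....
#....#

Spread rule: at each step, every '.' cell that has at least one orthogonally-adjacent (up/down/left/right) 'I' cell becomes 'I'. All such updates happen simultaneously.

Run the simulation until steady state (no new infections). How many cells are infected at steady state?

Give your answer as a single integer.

Step 0 (initial): 2 infected
Step 1: +7 new -> 9 infected
Step 2: +8 new -> 17 infected
Step 3: +5 new -> 22 infected
Step 4: +4 new -> 26 infected
Step 5: +4 new -> 30 infected
Step 6: +3 new -> 33 infected
Step 7: +1 new -> 34 infected
Step 8: +0 new -> 34 infected

Answer: 34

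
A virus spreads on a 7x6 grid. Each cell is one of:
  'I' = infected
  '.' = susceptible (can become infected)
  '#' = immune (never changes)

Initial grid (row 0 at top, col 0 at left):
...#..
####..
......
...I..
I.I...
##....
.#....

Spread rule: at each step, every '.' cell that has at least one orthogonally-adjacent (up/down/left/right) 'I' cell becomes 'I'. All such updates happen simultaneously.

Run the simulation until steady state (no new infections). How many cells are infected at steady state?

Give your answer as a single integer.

Answer: 30

Derivation:
Step 0 (initial): 3 infected
Step 1: +7 new -> 10 infected
Step 2: +8 new -> 18 infected
Step 3: +6 new -> 24 infected
Step 4: +4 new -> 28 infected
Step 5: +2 new -> 30 infected
Step 6: +0 new -> 30 infected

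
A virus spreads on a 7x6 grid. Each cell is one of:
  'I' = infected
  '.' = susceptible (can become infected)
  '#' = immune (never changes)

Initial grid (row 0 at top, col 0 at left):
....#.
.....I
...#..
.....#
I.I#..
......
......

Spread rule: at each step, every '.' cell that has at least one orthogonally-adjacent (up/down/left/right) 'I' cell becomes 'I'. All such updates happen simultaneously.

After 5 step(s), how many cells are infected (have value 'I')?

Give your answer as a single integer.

Answer: 38

Derivation:
Step 0 (initial): 3 infected
Step 1: +8 new -> 11 infected
Step 2: +10 new -> 21 infected
Step 3: +8 new -> 29 infected
Step 4: +6 new -> 35 infected
Step 5: +3 new -> 38 infected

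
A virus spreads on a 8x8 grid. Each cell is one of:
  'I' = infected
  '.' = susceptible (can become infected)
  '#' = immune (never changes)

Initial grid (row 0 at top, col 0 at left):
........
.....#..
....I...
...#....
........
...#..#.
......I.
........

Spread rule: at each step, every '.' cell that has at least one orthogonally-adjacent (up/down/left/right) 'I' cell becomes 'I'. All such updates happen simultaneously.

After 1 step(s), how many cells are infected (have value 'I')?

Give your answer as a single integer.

Answer: 9

Derivation:
Step 0 (initial): 2 infected
Step 1: +7 new -> 9 infected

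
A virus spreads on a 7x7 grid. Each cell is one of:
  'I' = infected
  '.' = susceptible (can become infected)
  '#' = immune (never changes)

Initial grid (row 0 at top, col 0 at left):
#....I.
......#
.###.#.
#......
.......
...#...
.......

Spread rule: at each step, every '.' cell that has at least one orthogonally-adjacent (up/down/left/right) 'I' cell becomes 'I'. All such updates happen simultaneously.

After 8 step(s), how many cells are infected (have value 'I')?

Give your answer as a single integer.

Step 0 (initial): 1 infected
Step 1: +3 new -> 4 infected
Step 2: +2 new -> 6 infected
Step 3: +3 new -> 9 infected
Step 4: +3 new -> 12 infected
Step 5: +4 new -> 16 infected
Step 6: +6 new -> 22 infected
Step 7: +7 new -> 29 infected
Step 8: +5 new -> 34 infected

Answer: 34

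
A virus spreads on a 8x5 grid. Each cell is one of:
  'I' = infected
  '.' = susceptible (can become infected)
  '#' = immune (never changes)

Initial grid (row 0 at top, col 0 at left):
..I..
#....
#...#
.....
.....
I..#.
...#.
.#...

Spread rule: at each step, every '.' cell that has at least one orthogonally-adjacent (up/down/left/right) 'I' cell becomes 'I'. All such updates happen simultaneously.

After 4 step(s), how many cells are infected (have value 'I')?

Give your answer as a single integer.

Step 0 (initial): 2 infected
Step 1: +6 new -> 8 infected
Step 2: +10 new -> 18 infected
Step 3: +7 new -> 25 infected
Step 4: +3 new -> 28 infected

Answer: 28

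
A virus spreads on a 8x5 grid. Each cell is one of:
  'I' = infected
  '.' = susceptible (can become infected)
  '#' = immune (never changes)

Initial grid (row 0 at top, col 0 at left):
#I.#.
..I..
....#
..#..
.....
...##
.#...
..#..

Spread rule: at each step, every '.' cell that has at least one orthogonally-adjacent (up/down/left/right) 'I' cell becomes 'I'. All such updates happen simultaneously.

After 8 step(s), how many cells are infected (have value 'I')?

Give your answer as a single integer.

Answer: 28

Derivation:
Step 0 (initial): 2 infected
Step 1: +4 new -> 6 infected
Step 2: +4 new -> 10 infected
Step 3: +4 new -> 14 infected
Step 4: +4 new -> 18 infected
Step 5: +4 new -> 22 infected
Step 6: +2 new -> 24 infected
Step 7: +2 new -> 26 infected
Step 8: +2 new -> 28 infected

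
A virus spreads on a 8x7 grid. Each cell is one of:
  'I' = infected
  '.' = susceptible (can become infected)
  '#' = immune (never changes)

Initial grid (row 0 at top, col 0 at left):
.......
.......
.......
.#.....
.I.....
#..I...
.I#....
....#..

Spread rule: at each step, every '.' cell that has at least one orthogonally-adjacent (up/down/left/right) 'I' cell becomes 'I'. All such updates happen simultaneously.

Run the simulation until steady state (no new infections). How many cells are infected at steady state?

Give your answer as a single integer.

Answer: 52

Derivation:
Step 0 (initial): 3 infected
Step 1: +9 new -> 12 infected
Step 2: +9 new -> 21 infected
Step 3: +7 new -> 28 infected
Step 4: +9 new -> 37 infected
Step 5: +8 new -> 45 infected
Step 6: +4 new -> 49 infected
Step 7: +2 new -> 51 infected
Step 8: +1 new -> 52 infected
Step 9: +0 new -> 52 infected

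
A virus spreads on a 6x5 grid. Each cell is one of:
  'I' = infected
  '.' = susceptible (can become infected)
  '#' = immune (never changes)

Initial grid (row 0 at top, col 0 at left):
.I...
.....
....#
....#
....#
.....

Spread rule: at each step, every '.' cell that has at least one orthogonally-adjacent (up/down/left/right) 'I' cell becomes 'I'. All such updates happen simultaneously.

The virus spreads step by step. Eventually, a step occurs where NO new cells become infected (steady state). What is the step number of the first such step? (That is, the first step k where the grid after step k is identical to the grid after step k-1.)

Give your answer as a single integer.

Step 0 (initial): 1 infected
Step 1: +3 new -> 4 infected
Step 2: +4 new -> 8 infected
Step 3: +5 new -> 13 infected
Step 4: +5 new -> 18 infected
Step 5: +4 new -> 22 infected
Step 6: +3 new -> 25 infected
Step 7: +1 new -> 26 infected
Step 8: +1 new -> 27 infected
Step 9: +0 new -> 27 infected

Answer: 9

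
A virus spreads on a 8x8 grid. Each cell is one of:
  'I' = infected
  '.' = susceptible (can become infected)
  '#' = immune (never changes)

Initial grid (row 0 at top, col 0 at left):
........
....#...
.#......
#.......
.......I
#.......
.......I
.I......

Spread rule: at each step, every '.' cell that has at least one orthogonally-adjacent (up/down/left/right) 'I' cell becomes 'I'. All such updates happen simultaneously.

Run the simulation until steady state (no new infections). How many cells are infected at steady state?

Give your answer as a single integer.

Step 0 (initial): 3 infected
Step 1: +8 new -> 11 infected
Step 2: +10 new -> 21 infected
Step 3: +11 new -> 32 infected
Step 4: +10 new -> 42 infected
Step 5: +5 new -> 47 infected
Step 6: +3 new -> 50 infected
Step 7: +3 new -> 53 infected
Step 8: +3 new -> 56 infected
Step 9: +2 new -> 58 infected
Step 10: +2 new -> 60 infected
Step 11: +0 new -> 60 infected

Answer: 60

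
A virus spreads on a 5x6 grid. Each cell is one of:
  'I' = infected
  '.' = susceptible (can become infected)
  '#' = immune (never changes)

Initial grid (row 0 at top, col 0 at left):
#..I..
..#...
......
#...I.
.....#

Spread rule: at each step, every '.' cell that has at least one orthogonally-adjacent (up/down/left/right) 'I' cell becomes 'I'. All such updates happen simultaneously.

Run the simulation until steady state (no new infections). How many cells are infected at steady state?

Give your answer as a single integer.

Answer: 26

Derivation:
Step 0 (initial): 2 infected
Step 1: +7 new -> 9 infected
Step 2: +7 new -> 16 infected
Step 3: +5 new -> 21 infected
Step 4: +3 new -> 24 infected
Step 5: +2 new -> 26 infected
Step 6: +0 new -> 26 infected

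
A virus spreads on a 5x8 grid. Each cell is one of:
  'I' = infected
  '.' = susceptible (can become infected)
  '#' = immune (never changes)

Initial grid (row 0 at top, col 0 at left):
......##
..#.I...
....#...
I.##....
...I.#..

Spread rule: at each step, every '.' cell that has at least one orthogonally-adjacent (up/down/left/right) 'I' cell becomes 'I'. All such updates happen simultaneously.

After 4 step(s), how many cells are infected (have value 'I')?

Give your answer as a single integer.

Answer: 30

Derivation:
Step 0 (initial): 3 infected
Step 1: +8 new -> 11 infected
Step 2: +9 new -> 20 infected
Step 3: +7 new -> 27 infected
Step 4: +3 new -> 30 infected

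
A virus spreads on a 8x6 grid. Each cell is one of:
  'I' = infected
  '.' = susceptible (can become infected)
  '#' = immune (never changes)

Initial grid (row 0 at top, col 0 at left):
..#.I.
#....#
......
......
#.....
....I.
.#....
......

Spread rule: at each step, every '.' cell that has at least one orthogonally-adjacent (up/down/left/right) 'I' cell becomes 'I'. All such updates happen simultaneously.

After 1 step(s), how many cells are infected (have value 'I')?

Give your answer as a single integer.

Step 0 (initial): 2 infected
Step 1: +7 new -> 9 infected

Answer: 9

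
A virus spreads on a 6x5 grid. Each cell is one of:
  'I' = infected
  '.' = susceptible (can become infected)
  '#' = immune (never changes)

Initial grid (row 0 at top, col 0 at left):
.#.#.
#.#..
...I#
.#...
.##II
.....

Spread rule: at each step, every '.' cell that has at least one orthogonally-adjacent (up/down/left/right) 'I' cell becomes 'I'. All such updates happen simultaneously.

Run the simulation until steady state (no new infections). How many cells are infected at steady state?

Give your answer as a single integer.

Step 0 (initial): 3 infected
Step 1: +6 new -> 9 infected
Step 2: +4 new -> 13 infected
Step 3: +4 new -> 17 infected
Step 4: +2 new -> 19 infected
Step 5: +1 new -> 20 infected
Step 6: +0 new -> 20 infected

Answer: 20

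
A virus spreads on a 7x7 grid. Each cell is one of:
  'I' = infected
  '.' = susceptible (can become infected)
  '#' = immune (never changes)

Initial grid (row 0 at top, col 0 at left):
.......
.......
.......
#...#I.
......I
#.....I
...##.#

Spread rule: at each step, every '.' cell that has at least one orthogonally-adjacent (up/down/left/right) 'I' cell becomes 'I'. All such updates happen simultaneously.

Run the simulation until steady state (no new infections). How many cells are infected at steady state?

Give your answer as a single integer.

Step 0 (initial): 3 infected
Step 1: +4 new -> 7 infected
Step 2: +6 new -> 13 infected
Step 3: +6 new -> 19 infected
Step 4: +7 new -> 26 infected
Step 5: +7 new -> 33 infected
Step 6: +6 new -> 39 infected
Step 7: +3 new -> 42 infected
Step 8: +1 new -> 43 infected
Step 9: +0 new -> 43 infected

Answer: 43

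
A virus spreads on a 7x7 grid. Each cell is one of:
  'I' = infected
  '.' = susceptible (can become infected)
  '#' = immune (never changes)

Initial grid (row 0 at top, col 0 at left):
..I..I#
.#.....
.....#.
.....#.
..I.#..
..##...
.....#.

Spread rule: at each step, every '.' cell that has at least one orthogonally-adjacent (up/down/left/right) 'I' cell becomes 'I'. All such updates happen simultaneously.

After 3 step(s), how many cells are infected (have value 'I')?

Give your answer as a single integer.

Step 0 (initial): 3 infected
Step 1: +8 new -> 11 infected
Step 2: +9 new -> 20 infected
Step 3: +9 new -> 29 infected

Answer: 29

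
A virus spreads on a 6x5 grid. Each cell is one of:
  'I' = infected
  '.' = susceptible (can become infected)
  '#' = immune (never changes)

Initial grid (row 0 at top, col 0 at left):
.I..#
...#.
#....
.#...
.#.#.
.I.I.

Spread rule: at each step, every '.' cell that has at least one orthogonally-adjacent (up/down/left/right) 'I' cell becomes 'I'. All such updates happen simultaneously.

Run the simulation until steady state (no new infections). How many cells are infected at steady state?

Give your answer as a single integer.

Step 0 (initial): 3 infected
Step 1: +6 new -> 9 infected
Step 2: +7 new -> 16 infected
Step 3: +4 new -> 20 infected
Step 4: +3 new -> 23 infected
Step 5: +1 new -> 24 infected
Step 6: +0 new -> 24 infected

Answer: 24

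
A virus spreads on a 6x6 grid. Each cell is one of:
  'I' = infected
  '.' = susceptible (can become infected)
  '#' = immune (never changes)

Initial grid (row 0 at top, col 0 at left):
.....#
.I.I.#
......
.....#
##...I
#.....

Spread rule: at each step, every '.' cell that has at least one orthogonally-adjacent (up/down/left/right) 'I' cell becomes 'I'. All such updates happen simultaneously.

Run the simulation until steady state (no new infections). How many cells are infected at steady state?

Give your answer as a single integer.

Answer: 30

Derivation:
Step 0 (initial): 3 infected
Step 1: +9 new -> 12 infected
Step 2: +11 new -> 23 infected
Step 3: +5 new -> 28 infected
Step 4: +1 new -> 29 infected
Step 5: +1 new -> 30 infected
Step 6: +0 new -> 30 infected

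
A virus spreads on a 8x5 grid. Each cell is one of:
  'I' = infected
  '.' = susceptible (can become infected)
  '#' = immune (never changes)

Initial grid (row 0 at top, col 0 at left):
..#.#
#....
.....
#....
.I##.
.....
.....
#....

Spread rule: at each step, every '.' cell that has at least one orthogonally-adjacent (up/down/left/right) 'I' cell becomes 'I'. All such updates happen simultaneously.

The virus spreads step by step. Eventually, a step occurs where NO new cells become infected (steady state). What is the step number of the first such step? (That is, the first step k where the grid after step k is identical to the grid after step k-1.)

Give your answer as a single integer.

Answer: 7

Derivation:
Step 0 (initial): 1 infected
Step 1: +3 new -> 4 infected
Step 2: +5 new -> 9 infected
Step 3: +8 new -> 17 infected
Step 4: +7 new -> 24 infected
Step 5: +6 new -> 30 infected
Step 6: +3 new -> 33 infected
Step 7: +0 new -> 33 infected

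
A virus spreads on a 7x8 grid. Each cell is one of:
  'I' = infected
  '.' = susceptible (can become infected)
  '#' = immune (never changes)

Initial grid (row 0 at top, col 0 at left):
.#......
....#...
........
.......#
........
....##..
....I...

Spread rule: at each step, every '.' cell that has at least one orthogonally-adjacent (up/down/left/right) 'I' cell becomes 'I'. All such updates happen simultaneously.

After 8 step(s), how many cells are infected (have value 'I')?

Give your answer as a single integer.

Answer: 47

Derivation:
Step 0 (initial): 1 infected
Step 1: +2 new -> 3 infected
Step 2: +3 new -> 6 infected
Step 3: +5 new -> 11 infected
Step 4: +7 new -> 18 infected
Step 5: +8 new -> 26 infected
Step 6: +7 new -> 33 infected
Step 7: +7 new -> 40 infected
Step 8: +7 new -> 47 infected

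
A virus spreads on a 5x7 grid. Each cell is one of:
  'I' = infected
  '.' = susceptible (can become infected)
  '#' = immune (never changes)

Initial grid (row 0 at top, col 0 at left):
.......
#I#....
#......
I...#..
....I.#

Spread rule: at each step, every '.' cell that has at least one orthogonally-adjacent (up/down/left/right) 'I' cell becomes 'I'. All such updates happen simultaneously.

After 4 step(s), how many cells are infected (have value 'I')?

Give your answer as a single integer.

Answer: 26

Derivation:
Step 0 (initial): 3 infected
Step 1: +6 new -> 9 infected
Step 2: +8 new -> 17 infected
Step 3: +4 new -> 21 infected
Step 4: +5 new -> 26 infected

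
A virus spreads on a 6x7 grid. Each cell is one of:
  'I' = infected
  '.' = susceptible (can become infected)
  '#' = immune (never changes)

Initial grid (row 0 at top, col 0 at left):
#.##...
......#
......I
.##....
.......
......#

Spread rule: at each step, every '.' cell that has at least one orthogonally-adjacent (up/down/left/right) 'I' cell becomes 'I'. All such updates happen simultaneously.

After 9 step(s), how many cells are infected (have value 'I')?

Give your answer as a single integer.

Answer: 35

Derivation:
Step 0 (initial): 1 infected
Step 1: +2 new -> 3 infected
Step 2: +4 new -> 7 infected
Step 3: +5 new -> 12 infected
Step 4: +7 new -> 19 infected
Step 5: +4 new -> 23 infected
Step 6: +4 new -> 27 infected
Step 7: +5 new -> 32 infected
Step 8: +2 new -> 34 infected
Step 9: +1 new -> 35 infected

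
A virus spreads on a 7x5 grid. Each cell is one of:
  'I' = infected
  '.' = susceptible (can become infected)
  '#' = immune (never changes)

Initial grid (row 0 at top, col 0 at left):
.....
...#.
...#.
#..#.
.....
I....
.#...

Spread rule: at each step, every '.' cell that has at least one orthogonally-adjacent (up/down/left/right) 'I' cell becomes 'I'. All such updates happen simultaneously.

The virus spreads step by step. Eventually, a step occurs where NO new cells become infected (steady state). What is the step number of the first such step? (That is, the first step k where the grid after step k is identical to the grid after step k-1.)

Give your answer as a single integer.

Step 0 (initial): 1 infected
Step 1: +3 new -> 4 infected
Step 2: +2 new -> 6 infected
Step 3: +4 new -> 10 infected
Step 4: +5 new -> 15 infected
Step 5: +5 new -> 20 infected
Step 6: +4 new -> 24 infected
Step 7: +3 new -> 27 infected
Step 8: +2 new -> 29 infected
Step 9: +1 new -> 30 infected
Step 10: +0 new -> 30 infected

Answer: 10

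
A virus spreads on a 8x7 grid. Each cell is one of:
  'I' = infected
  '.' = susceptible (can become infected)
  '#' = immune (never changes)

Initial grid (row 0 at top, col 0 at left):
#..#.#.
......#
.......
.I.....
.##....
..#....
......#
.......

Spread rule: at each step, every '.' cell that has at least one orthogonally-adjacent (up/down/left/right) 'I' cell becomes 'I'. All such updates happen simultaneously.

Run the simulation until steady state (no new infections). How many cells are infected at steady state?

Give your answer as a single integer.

Answer: 47

Derivation:
Step 0 (initial): 1 infected
Step 1: +3 new -> 4 infected
Step 2: +5 new -> 9 infected
Step 3: +7 new -> 16 infected
Step 4: +8 new -> 24 infected
Step 5: +8 new -> 32 infected
Step 6: +9 new -> 41 infected
Step 7: +4 new -> 45 infected
Step 8: +1 new -> 46 infected
Step 9: +1 new -> 47 infected
Step 10: +0 new -> 47 infected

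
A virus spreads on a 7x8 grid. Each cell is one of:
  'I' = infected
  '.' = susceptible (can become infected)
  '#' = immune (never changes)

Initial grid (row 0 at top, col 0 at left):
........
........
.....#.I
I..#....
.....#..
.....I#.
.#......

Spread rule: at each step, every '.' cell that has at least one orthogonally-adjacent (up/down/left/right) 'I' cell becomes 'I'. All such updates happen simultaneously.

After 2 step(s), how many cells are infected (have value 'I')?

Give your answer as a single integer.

Answer: 24

Derivation:
Step 0 (initial): 3 infected
Step 1: +8 new -> 11 infected
Step 2: +13 new -> 24 infected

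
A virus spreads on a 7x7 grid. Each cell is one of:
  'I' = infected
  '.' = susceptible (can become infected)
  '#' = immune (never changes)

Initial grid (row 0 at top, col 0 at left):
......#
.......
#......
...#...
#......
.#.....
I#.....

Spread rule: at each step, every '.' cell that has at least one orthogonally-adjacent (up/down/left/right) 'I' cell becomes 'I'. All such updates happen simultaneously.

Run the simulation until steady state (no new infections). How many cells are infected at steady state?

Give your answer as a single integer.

Step 0 (initial): 1 infected
Step 1: +1 new -> 2 infected
Step 2: +0 new -> 2 infected

Answer: 2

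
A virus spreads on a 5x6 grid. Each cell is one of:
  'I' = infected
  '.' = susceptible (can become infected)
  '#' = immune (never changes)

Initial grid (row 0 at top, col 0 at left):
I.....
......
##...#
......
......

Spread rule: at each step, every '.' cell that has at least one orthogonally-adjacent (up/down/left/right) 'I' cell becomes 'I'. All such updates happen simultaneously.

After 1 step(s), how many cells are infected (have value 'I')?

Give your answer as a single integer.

Answer: 3

Derivation:
Step 0 (initial): 1 infected
Step 1: +2 new -> 3 infected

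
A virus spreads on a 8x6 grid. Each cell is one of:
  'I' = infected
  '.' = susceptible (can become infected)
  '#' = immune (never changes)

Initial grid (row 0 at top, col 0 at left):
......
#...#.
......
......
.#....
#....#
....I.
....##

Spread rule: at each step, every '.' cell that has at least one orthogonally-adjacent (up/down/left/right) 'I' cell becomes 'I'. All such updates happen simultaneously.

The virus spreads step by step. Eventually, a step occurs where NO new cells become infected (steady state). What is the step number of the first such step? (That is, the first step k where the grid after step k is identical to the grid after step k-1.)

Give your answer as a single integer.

Step 0 (initial): 1 infected
Step 1: +3 new -> 4 infected
Step 2: +4 new -> 8 infected
Step 3: +6 new -> 14 infected
Step 4: +7 new -> 21 infected
Step 5: +4 new -> 25 infected
Step 6: +4 new -> 29 infected
Step 7: +5 new -> 34 infected
Step 8: +5 new -> 39 infected
Step 9: +1 new -> 40 infected
Step 10: +1 new -> 41 infected
Step 11: +0 new -> 41 infected

Answer: 11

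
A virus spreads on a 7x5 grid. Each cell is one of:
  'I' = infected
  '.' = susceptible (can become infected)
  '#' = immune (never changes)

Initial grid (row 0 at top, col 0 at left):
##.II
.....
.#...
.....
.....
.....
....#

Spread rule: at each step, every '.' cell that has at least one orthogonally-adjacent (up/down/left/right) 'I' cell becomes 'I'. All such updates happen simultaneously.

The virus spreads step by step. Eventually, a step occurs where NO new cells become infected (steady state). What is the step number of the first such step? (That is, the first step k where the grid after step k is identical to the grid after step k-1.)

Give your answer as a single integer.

Answer: 10

Derivation:
Step 0 (initial): 2 infected
Step 1: +3 new -> 5 infected
Step 2: +3 new -> 8 infected
Step 3: +4 new -> 12 infected
Step 4: +4 new -> 16 infected
Step 5: +5 new -> 21 infected
Step 6: +4 new -> 25 infected
Step 7: +3 new -> 28 infected
Step 8: +2 new -> 30 infected
Step 9: +1 new -> 31 infected
Step 10: +0 new -> 31 infected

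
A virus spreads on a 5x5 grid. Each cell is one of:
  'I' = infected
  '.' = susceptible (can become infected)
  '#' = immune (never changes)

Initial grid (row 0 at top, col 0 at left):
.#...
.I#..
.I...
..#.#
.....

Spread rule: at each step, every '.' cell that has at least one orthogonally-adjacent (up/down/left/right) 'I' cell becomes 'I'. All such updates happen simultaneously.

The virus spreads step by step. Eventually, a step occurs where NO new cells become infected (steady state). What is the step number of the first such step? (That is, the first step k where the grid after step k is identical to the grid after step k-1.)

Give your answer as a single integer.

Answer: 6

Derivation:
Step 0 (initial): 2 infected
Step 1: +4 new -> 6 infected
Step 2: +4 new -> 10 infected
Step 3: +5 new -> 15 infected
Step 4: +3 new -> 18 infected
Step 5: +3 new -> 21 infected
Step 6: +0 new -> 21 infected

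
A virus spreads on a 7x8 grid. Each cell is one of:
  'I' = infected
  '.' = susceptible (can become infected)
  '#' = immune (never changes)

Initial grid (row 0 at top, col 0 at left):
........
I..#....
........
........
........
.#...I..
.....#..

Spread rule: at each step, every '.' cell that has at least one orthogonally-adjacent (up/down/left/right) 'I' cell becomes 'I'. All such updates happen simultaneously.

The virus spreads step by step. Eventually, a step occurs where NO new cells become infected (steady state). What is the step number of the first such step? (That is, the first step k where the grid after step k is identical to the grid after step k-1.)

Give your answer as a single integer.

Answer: 8

Derivation:
Step 0 (initial): 2 infected
Step 1: +6 new -> 8 infected
Step 2: +11 new -> 19 infected
Step 3: +12 new -> 31 infected
Step 4: +12 new -> 43 infected
Step 5: +7 new -> 50 infected
Step 6: +2 new -> 52 infected
Step 7: +1 new -> 53 infected
Step 8: +0 new -> 53 infected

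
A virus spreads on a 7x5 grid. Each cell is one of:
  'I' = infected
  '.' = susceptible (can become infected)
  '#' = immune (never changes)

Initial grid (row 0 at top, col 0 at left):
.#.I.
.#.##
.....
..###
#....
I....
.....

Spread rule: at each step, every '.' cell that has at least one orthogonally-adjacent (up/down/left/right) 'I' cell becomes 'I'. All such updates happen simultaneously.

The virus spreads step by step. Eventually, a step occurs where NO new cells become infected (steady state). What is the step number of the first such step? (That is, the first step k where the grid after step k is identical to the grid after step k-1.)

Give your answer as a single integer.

Step 0 (initial): 2 infected
Step 1: +4 new -> 6 infected
Step 2: +4 new -> 10 infected
Step 3: +5 new -> 15 infected
Step 4: +6 new -> 21 infected
Step 5: +4 new -> 25 infected
Step 6: +1 new -> 26 infected
Step 7: +1 new -> 27 infected
Step 8: +0 new -> 27 infected

Answer: 8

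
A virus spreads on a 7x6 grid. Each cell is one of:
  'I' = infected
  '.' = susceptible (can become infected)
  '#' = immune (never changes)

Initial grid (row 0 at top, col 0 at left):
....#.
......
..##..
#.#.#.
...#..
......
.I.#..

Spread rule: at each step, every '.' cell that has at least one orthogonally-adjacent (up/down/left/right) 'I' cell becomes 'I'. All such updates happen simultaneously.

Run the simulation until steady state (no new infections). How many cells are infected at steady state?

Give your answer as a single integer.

Answer: 33

Derivation:
Step 0 (initial): 1 infected
Step 1: +3 new -> 4 infected
Step 2: +3 new -> 7 infected
Step 3: +4 new -> 11 infected
Step 4: +2 new -> 13 infected
Step 5: +5 new -> 18 infected
Step 6: +5 new -> 23 infected
Step 7: +4 new -> 27 infected
Step 8: +3 new -> 30 infected
Step 9: +2 new -> 32 infected
Step 10: +1 new -> 33 infected
Step 11: +0 new -> 33 infected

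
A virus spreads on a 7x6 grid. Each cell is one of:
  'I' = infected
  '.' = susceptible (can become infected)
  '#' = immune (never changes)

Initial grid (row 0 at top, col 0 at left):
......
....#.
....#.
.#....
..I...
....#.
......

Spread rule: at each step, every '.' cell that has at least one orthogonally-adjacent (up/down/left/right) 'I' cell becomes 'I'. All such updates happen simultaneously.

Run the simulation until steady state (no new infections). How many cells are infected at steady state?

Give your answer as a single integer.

Step 0 (initial): 1 infected
Step 1: +4 new -> 5 infected
Step 2: +7 new -> 12 infected
Step 3: +9 new -> 21 infected
Step 4: +8 new -> 29 infected
Step 5: +5 new -> 34 infected
Step 6: +3 new -> 37 infected
Step 7: +1 new -> 38 infected
Step 8: +0 new -> 38 infected

Answer: 38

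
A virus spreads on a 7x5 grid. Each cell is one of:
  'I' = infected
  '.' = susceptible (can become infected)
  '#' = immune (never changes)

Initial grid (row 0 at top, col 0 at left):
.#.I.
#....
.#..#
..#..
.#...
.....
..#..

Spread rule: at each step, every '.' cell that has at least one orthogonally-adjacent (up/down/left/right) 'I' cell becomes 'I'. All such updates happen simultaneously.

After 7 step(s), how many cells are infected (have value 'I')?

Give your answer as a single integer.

Answer: 20

Derivation:
Step 0 (initial): 1 infected
Step 1: +3 new -> 4 infected
Step 2: +3 new -> 7 infected
Step 3: +3 new -> 10 infected
Step 4: +2 new -> 12 infected
Step 5: +3 new -> 15 infected
Step 6: +3 new -> 18 infected
Step 7: +2 new -> 20 infected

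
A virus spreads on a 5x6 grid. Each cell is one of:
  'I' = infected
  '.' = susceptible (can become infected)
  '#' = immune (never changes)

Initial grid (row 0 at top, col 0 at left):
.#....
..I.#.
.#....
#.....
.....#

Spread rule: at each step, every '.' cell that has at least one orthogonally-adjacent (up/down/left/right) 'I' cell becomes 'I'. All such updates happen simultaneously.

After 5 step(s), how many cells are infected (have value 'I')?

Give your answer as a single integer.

Step 0 (initial): 1 infected
Step 1: +4 new -> 5 infected
Step 2: +4 new -> 9 infected
Step 3: +7 new -> 16 infected
Step 4: +5 new -> 21 infected
Step 5: +4 new -> 25 infected

Answer: 25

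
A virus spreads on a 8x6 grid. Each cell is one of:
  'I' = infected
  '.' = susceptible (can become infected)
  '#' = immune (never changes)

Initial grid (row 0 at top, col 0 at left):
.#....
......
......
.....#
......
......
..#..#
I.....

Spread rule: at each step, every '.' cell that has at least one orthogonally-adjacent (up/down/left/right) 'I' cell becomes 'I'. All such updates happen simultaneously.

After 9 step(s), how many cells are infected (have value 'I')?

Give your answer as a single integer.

Step 0 (initial): 1 infected
Step 1: +2 new -> 3 infected
Step 2: +3 new -> 6 infected
Step 3: +3 new -> 9 infected
Step 4: +5 new -> 14 infected
Step 5: +6 new -> 20 infected
Step 6: +5 new -> 25 infected
Step 7: +6 new -> 31 infected
Step 8: +4 new -> 35 infected
Step 9: +3 new -> 38 infected

Answer: 38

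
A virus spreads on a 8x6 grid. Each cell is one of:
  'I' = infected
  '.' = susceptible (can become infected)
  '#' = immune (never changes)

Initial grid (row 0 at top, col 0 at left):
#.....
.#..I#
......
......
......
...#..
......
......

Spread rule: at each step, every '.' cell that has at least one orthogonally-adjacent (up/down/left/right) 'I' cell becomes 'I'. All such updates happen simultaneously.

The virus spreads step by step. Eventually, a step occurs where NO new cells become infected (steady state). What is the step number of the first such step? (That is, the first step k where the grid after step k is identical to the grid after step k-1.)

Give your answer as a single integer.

Answer: 11

Derivation:
Step 0 (initial): 1 infected
Step 1: +3 new -> 4 infected
Step 2: +6 new -> 10 infected
Step 3: +5 new -> 15 infected
Step 4: +6 new -> 21 infected
Step 5: +5 new -> 26 infected
Step 6: +7 new -> 33 infected
Step 7: +5 new -> 38 infected
Step 8: +3 new -> 41 infected
Step 9: +2 new -> 43 infected
Step 10: +1 new -> 44 infected
Step 11: +0 new -> 44 infected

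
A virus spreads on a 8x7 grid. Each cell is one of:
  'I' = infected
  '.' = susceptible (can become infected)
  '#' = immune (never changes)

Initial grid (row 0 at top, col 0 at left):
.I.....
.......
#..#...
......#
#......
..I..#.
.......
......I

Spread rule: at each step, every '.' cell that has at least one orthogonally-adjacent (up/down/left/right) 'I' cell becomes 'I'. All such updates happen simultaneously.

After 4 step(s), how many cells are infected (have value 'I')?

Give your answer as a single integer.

Step 0 (initial): 3 infected
Step 1: +9 new -> 12 infected
Step 2: +15 new -> 27 infected
Step 3: +11 new -> 38 infected
Step 4: +6 new -> 44 infected

Answer: 44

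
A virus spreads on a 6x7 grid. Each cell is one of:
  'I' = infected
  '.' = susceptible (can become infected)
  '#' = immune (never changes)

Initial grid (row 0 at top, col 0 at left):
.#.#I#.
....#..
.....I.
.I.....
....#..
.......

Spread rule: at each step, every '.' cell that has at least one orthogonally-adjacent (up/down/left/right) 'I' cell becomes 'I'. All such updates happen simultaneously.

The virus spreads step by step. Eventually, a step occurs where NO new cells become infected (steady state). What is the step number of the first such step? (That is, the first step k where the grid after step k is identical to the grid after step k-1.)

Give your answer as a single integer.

Answer: 5

Derivation:
Step 0 (initial): 3 infected
Step 1: +8 new -> 11 infected
Step 2: +12 new -> 23 infected
Step 3: +9 new -> 32 infected
Step 4: +5 new -> 37 infected
Step 5: +0 new -> 37 infected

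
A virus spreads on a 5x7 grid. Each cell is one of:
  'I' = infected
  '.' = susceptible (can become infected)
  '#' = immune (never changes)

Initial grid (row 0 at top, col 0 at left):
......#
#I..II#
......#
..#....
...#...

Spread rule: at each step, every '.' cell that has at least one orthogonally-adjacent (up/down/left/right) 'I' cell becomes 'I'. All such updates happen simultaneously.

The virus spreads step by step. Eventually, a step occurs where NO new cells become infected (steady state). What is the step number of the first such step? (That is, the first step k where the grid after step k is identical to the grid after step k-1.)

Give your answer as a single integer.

Step 0 (initial): 3 infected
Step 1: +8 new -> 11 infected
Step 2: +9 new -> 20 infected
Step 3: +6 new -> 26 infected
Step 4: +3 new -> 29 infected
Step 5: +0 new -> 29 infected

Answer: 5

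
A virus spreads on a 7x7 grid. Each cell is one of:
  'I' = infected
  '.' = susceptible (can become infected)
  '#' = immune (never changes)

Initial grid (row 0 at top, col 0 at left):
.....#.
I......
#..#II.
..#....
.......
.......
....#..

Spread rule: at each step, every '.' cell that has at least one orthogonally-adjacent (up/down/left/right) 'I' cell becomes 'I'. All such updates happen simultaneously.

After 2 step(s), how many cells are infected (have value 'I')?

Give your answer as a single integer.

Answer: 20

Derivation:
Step 0 (initial): 3 infected
Step 1: +7 new -> 10 infected
Step 2: +10 new -> 20 infected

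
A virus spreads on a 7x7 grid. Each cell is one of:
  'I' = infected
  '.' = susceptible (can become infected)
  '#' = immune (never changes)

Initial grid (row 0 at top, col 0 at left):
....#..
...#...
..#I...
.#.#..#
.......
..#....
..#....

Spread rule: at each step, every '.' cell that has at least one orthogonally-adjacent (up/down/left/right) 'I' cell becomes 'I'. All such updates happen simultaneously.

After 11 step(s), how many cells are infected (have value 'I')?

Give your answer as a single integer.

Answer: 37

Derivation:
Step 0 (initial): 1 infected
Step 1: +1 new -> 2 infected
Step 2: +3 new -> 5 infected
Step 3: +4 new -> 9 infected
Step 4: +5 new -> 14 infected
Step 5: +6 new -> 20 infected
Step 6: +5 new -> 25 infected
Step 7: +3 new -> 28 infected
Step 8: +3 new -> 31 infected
Step 9: +2 new -> 33 infected
Step 10: +2 new -> 35 infected
Step 11: +2 new -> 37 infected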